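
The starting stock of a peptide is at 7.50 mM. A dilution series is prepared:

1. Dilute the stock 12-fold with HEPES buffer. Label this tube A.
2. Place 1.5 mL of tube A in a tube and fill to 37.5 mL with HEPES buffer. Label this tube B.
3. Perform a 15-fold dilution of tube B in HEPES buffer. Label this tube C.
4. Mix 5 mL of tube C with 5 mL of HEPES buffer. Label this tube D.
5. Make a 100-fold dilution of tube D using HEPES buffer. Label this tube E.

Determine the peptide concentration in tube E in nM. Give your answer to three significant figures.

Step 1: 12-fold → factor 12
Step 2: 1.5 mL brought to 37.5 mL → factor 37.5/1.5 = 25
Step 3: 15-fold → factor 15
Step 4: 5 mL + 5 mL = 10 mL total → factor 10/5 = 2
Step 5: 100-fold → factor 100
Overall dilution factor = 12 × 25 × 15 × 2 × 100 = 9 × 10^5
Final = 7.50 mM / 9 × 10^5 = 8.333 × 10^-6 mM = 8.33 nM

8.33 nM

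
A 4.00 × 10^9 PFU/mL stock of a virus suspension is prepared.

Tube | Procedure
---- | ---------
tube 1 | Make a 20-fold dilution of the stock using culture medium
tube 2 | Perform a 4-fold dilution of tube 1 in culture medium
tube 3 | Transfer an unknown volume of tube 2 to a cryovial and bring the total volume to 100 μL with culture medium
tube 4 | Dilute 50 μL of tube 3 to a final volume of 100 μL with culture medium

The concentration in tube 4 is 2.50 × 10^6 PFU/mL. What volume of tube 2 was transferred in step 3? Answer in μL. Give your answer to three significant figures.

Step 1: 20-fold → factor 20
Step 2: 4-fold → factor 4
Step 3: v brought to 100 μL → factor = 100 μL/v
Step 4: 50 μL brought to 100 μL → factor 100/50 = 2
Product of known-step factors = 160
Overall factor = 4.00 × 10^9 PFU/mL / (2.50 × 10^6 PFU/mL) = 1600
Step-3 factor = 1600 / 160 = 10
v = 100 μL / 10 = 10.0 μL

10.0 μL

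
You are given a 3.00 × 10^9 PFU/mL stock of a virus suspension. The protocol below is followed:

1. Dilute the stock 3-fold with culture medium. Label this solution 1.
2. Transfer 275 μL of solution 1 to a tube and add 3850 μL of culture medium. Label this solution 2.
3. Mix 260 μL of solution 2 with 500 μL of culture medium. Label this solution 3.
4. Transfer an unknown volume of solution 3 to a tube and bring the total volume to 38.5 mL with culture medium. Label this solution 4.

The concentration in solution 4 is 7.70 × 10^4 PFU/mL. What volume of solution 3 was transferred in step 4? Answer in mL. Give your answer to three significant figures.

Step 1: 3-fold → factor 3
Step 2: 275 μL + 3850 μL = 4125 μL total → factor 4125/275 = 15
Step 3: 260 μL + 500 μL = 760 μL total → factor 760/260 = 2.9231
Step 4: v brought to 38.5 mL → factor = 38.5 mL/v
Product of known-step factors = 131.54
Overall factor = 3.00 × 10^9 PFU/mL / (7.70 × 10^4 PFU/mL) = 38961
Step-4 factor = 38961 / 131.54 = 296.2
v = 38.5 mL / 296.2 = 0.130 mL

0.130 mL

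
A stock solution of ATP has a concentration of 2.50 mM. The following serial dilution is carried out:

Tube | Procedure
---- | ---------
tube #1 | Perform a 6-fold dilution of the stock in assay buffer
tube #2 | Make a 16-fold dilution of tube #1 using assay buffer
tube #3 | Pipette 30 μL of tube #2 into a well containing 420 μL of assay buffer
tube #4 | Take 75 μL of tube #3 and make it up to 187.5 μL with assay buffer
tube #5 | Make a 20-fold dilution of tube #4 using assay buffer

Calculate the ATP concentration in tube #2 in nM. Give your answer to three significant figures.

Step 1: 6-fold → factor 6
Step 2: 16-fold → factor 16
Dilution factor through tube #2 = 6 × 16 = 96
[tube #2] = 2.50 mM / 96 = 0.02604 mM = 2.60 × 10^4 nM

2.60 × 10^4 nM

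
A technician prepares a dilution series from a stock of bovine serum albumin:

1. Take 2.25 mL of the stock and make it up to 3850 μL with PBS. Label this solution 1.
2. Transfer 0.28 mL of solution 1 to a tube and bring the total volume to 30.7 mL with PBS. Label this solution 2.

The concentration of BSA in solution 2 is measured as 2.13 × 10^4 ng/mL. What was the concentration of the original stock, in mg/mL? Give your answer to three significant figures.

Step 1: 2.25 mL brought to 3850 μL → factor 3.85/2.25 = 1.7111
Step 2: 0.28 mL brought to 30.7 mL → factor 30.7/0.28 = 109.64
Overall dilution factor = 1.7111 × 109.64 = 187.61
Stock = 2.13 × 10^4 ng/mL × 187.61 = 3.996 × 10^6 ng/mL = 4.00 mg/mL

4.00 mg/mL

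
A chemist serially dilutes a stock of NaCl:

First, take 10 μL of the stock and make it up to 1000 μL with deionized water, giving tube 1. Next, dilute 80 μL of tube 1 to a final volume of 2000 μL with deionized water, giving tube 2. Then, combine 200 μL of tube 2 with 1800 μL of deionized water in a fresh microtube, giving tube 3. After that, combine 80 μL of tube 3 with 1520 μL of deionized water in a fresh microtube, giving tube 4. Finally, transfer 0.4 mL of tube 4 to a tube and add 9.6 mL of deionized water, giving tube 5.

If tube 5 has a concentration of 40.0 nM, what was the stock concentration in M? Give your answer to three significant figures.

Step 1: 10 μL brought to 1000 μL → factor 1000/10 = 100
Step 2: 80 μL brought to 2000 μL → factor 2000/80 = 25
Step 3: 200 μL + 1800 μL = 2000 μL total → factor 2000/200 = 10
Step 4: 80 μL + 1520 μL = 1600 μL total → factor 1600/80 = 20
Step 5: 0.4 mL + 9.6 mL = 10 mL total → factor 10/0.4 = 25
Overall dilution factor = 100 × 25 × 10 × 20 × 25 = 1.25 × 10^7
Stock = 40.0 nM × 1.25 × 10^7 = 5.000 × 10^8 nM = 0.500 M

0.500 M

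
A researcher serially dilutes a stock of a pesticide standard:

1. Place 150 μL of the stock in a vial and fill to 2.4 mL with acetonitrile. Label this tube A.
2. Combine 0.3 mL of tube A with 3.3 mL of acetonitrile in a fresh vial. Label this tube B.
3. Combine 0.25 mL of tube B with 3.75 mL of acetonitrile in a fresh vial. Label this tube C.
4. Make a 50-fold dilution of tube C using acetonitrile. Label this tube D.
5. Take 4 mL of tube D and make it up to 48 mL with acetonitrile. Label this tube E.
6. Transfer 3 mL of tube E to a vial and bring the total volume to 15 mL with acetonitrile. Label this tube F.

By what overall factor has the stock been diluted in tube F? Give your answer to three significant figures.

9.22 × 10^6

Step 1: 150 μL brought to 2.4 mL → factor 2400/150 = 16
Step 2: 0.3 mL + 3.3 mL = 3.6 mL total → factor 3.6/0.3 = 12
Step 3: 0.25 mL + 3.75 mL = 4 mL total → factor 4/0.25 = 16
Step 4: 50-fold → factor 50
Step 5: 4 mL brought to 48 mL → factor 48/4 = 12
Step 6: 3 mL brought to 15 mL → factor 15/3 = 5
Overall dilution factor = 16 × 12 × 16 × 50 × 12 × 5 = 9.216 × 10^6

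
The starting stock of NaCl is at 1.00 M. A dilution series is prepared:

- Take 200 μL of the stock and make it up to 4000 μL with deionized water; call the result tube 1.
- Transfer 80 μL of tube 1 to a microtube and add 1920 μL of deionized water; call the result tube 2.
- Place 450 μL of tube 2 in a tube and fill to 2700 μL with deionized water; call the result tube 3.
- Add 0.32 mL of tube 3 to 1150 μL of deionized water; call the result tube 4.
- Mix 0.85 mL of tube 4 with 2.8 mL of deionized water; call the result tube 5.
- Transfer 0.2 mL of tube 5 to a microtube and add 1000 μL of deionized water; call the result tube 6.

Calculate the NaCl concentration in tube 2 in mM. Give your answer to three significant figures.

2.00 mM

Step 1: 200 μL brought to 4000 μL → factor 4000/200 = 20
Step 2: 80 μL + 1920 μL = 2000 μL total → factor 2000/80 = 25
Dilution factor through tube 2 = 20 × 25 = 500
[tube 2] = 1.00 M / 500 = 0.002000 M = 2.00 mM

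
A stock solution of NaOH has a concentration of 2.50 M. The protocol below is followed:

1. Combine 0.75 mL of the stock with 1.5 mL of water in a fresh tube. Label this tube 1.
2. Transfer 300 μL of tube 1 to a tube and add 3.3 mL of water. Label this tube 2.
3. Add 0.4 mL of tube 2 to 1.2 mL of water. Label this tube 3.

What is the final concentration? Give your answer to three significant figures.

Step 1: 0.75 mL + 1.5 mL = 2.25 mL total → factor 2.25/0.75 = 3
Step 2: 300 μL + 3.3 mL = 3600 μL total → factor 3600/300 = 12
Step 3: 0.4 mL + 1.2 mL = 1.6 mL total → factor 1.6/0.4 = 4
Overall dilution factor = 3 × 12 × 4 = 144
Final = 2.50 M / 144 = 0.0174 M

0.0174 M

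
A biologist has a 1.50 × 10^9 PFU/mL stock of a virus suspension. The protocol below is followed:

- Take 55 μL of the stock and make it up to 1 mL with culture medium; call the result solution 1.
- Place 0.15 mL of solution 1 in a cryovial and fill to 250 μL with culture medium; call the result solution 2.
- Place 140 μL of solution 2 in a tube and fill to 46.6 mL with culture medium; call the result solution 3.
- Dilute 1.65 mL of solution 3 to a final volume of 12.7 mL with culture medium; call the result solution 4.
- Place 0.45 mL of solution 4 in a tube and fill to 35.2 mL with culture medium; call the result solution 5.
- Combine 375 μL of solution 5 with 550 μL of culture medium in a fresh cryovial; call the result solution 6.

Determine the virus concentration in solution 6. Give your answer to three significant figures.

Step 1: 55 μL brought to 1 mL → factor 1000/55 = 18.182
Step 2: 0.15 mL brought to 250 μL → factor 0.25/0.15 = 1.6667
Step 3: 140 μL brought to 46.6 mL → factor 46600/140 = 332.86
Step 4: 1.65 mL brought to 12.7 mL → factor 12.7/1.65 = 7.697
Step 5: 0.45 mL brought to 35.2 mL → factor 35.2/0.45 = 78.222
Step 6: 375 μL + 550 μL = 925 μL total → factor 925/375 = 2.4667
Overall dilution factor = 18.182 × 1.6667 × 332.86 × 7.697 × 78.222 × 2.4667 = 1.498 × 10^7
Final = 1.50 × 10^9 PFU/mL / 1.498 × 10^7 = 100 PFU/mL

100 PFU/mL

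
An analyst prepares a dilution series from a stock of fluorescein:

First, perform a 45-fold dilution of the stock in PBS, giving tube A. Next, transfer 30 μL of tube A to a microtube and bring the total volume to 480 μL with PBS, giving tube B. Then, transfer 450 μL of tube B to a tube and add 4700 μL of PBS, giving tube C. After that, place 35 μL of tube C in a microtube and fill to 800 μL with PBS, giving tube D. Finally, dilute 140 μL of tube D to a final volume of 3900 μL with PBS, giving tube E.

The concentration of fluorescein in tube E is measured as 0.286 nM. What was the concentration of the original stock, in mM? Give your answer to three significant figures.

Step 1: 45-fold → factor 45
Step 2: 30 μL brought to 480 μL → factor 480/30 = 16
Step 3: 450 μL + 4700 μL = 5150 μL total → factor 5150/450 = 11.444
Step 4: 35 μL brought to 800 μL → factor 800/35 = 22.857
Step 5: 140 μL brought to 3900 μL → factor 3900/140 = 27.857
Overall dilution factor = 45 × 16 × 11.444 × 22.857 × 27.857 = 5.2467 × 10^6
Stock = 0.286 nM × 5.2467 × 10^6 = 1.501 × 10^6 nM = 1.50 mM

1.50 mM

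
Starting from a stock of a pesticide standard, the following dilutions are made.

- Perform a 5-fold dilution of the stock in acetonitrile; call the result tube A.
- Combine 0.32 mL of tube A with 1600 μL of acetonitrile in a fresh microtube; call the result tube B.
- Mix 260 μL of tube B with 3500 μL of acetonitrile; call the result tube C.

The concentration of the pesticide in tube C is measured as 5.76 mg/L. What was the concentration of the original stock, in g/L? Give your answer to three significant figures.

2.50 g/L

Step 1: 5-fold → factor 5
Step 2: 0.32 mL + 1600 μL = 1.92 mL total → factor 1.92/0.32 = 6
Step 3: 260 μL + 3500 μL = 3760 μL total → factor 3760/260 = 14.462
Overall dilution factor = 5 × 6 × 14.462 = 433.85
Stock = 5.76 mg/L × 433.85 = 2499 mg/L = 2.50 g/L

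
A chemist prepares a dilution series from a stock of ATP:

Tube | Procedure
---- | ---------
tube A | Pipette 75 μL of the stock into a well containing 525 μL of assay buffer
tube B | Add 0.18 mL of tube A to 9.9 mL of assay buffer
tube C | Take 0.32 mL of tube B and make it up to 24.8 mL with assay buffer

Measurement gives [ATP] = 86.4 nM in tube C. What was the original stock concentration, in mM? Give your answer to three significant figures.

3.00 mM

Step 1: 75 μL + 525 μL = 600 μL total → factor 600/75 = 8
Step 2: 0.18 mL + 9.9 mL = 10.08 mL total → factor 10.08/0.18 = 56
Step 3: 0.32 mL brought to 24.8 mL → factor 24.8/0.32 = 77.5
Overall dilution factor = 8 × 56 × 77.5 = 34720
Stock = 86.4 nM × 34720 = 3.000 × 10^6 nM = 3.00 mM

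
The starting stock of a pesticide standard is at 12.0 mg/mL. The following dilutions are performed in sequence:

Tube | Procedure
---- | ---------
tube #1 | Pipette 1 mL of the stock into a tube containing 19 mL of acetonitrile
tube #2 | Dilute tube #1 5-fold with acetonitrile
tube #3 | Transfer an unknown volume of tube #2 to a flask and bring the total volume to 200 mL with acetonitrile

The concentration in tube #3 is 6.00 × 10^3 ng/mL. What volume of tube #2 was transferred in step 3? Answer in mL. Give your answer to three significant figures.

Step 1: 1 mL + 19 mL = 20 mL total → factor 20/1 = 20
Step 2: 5-fold → factor 5
Step 3: v brought to 200 mL → factor = 200 mL/v
Product of known-step factors = 100
Overall factor = 12.0 mg/mL / (6.00 × 10^3 ng/mL) = 2000
Step-3 factor = 2000 / 100 = 20
v = 200 mL / 20 = 10.0 mL

10.0 mL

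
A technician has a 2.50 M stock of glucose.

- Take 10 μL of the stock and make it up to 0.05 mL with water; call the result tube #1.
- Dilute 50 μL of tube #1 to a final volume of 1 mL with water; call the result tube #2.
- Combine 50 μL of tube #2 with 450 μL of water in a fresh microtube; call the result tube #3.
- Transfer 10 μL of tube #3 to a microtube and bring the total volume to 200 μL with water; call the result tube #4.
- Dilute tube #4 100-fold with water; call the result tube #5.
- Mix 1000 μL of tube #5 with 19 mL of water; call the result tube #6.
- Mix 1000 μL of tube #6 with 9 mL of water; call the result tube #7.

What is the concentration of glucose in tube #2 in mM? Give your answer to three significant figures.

25.0 mM

Step 1: 10 μL brought to 0.05 mL → factor 50/10 = 5
Step 2: 50 μL brought to 1 mL → factor 1000/50 = 20
Dilution factor through tube #2 = 5 × 20 = 100
[tube #2] = 2.50 M / 100 = 0.02500 M = 25.0 mM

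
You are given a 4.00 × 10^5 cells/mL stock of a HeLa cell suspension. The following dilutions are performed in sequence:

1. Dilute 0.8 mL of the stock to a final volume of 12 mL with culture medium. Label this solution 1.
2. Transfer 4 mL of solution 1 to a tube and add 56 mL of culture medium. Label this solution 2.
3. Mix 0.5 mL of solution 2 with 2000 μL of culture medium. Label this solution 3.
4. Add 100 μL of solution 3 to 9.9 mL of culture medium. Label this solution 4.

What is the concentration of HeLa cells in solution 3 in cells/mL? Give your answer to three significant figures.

356 cells/mL

Step 1: 0.8 mL brought to 12 mL → factor 12/0.8 = 15
Step 2: 4 mL + 56 mL = 60 mL total → factor 60/4 = 15
Step 3: 0.5 mL + 2000 μL = 2.5 mL total → factor 2.5/0.5 = 5
Dilution factor through solution 3 = 15 × 15 × 5 = 1125
[solution 3] = 4.00 × 10^5 cells/mL / 1125 = 356 cells/mL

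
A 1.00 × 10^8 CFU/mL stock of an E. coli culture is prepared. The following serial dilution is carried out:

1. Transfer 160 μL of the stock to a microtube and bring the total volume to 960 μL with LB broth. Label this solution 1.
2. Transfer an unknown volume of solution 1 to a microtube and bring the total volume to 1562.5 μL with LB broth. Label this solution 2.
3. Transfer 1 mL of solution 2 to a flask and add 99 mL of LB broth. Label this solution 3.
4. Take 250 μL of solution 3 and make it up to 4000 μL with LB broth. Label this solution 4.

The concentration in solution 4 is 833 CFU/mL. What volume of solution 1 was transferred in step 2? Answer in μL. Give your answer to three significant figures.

Step 1: 160 μL brought to 960 μL → factor 960/160 = 6
Step 2: v brought to 1562.5 μL → factor = 1562.5 μL/v
Step 3: 1 mL + 99 mL = 100 mL total → factor 100/1 = 100
Step 4: 250 μL brought to 4000 μL → factor 4000/250 = 16
Product of known-step factors = 9600
Overall factor = 1.00 × 10^8 CFU/mL / (833 CFU/mL) = 1.2005 × 10^5
Step-2 factor = 1.2005 × 10^5 / 9600 = 12.505
v = 1562.5 μL / 12.505 = 125 μL

125 μL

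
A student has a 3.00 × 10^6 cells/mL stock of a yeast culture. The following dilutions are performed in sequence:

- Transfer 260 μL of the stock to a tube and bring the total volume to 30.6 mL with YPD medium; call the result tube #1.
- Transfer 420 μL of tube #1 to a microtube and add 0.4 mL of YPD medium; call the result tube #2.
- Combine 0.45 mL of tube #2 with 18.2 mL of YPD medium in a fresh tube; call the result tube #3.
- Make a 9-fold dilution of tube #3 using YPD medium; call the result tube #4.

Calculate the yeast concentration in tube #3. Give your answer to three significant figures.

315 cells/mL

Step 1: 260 μL brought to 30.6 mL → factor 30600/260 = 117.69
Step 2: 420 μL + 0.4 mL = 820 μL total → factor 820/420 = 1.9524
Step 3: 0.45 mL + 18.2 mL = 18.65 mL total → factor 18.65/0.45 = 41.444
Dilution factor through tube #3 = 117.69 × 1.9524 × 41.444 = 9523.1
[tube #3] = 3.00 × 10^6 cells/mL / 9523.1 = 315 cells/mL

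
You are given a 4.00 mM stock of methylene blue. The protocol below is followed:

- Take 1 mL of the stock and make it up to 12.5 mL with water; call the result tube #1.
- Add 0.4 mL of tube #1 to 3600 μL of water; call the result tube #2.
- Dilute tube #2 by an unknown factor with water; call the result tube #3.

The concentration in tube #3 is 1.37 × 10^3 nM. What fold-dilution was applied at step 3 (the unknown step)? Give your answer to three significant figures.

Step 1: 1 mL brought to 12.5 mL → factor 12.5/1 = 12.5
Step 2: 0.4 mL + 3600 μL = 4 mL total → factor 4/0.4 = 10
Step 3: unknown factor x
Product of known-step factors = 125
Overall factor = 4.00 mM / (1.37 × 10^3 nM) = 2919.7
x = 2919.7 / 125 = 23.4

23.4-fold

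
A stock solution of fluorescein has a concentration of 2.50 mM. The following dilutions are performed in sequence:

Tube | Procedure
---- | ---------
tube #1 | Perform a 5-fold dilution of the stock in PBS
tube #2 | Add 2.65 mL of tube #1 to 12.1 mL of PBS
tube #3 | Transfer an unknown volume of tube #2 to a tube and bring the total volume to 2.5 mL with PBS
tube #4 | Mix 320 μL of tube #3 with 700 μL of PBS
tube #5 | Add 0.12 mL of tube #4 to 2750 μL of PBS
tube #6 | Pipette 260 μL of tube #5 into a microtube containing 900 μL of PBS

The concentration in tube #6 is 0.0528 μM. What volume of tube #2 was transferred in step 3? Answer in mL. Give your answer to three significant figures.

0.500 mL

Step 1: 5-fold → factor 5
Step 2: 2.65 mL + 12.1 mL = 14.75 mL total → factor 14.75/2.65 = 5.566
Step 3: v brought to 2.5 mL → factor = 2.5 mL/v
Step 4: 320 μL + 700 μL = 1020 μL total → factor 1020/320 = 3.1875
Step 5: 0.12 mL + 2750 μL = 2.87 mL total → factor 2.87/0.12 = 23.917
Step 6: 260 μL + 900 μL = 1160 μL total → factor 1160/260 = 4.4615
Product of known-step factors = 9465.7
Overall factor = 2.50 mM / (0.0528 μM) = 47348
Step-3 factor = 47348 / 9465.7 = 5.0021
v = 2.5 mL / 5.0021 = 0.500 mL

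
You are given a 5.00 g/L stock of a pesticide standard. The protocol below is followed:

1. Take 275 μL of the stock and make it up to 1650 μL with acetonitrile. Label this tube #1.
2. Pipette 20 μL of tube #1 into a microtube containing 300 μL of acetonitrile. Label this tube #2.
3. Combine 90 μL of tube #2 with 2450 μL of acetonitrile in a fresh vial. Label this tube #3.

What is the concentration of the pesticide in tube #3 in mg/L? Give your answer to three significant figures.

Step 1: 275 μL brought to 1650 μL → factor 1650/275 = 6
Step 2: 20 μL + 300 μL = 320 μL total → factor 320/20 = 16
Step 3: 90 μL + 2450 μL = 2540 μL total → factor 2540/90 = 28.222
Overall dilution factor = 6 × 16 × 28.222 = 2709.3
Final = 5.00 g/L / 2709.3 = 0.001845 g/L = 1.85 mg/L

1.85 mg/L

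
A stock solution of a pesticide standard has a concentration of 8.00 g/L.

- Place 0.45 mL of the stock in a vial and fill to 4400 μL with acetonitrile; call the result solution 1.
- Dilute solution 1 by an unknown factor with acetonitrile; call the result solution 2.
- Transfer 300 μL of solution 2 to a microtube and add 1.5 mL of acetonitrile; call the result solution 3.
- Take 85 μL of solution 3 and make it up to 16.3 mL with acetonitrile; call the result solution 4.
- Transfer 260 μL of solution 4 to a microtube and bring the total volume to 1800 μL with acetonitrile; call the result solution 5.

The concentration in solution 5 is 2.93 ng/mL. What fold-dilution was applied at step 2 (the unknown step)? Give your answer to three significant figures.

35.1-fold

Step 1: 0.45 mL brought to 4400 μL → factor 4.4/0.45 = 9.7778
Step 2: unknown factor x
Step 3: 300 μL + 1.5 mL = 1800 μL total → factor 1800/300 = 6
Step 4: 85 μL brought to 16.3 mL → factor 16300/85 = 191.76
Step 5: 260 μL brought to 1800 μL → factor 1800/260 = 6.9231
Product of known-step factors = 77886
Overall factor = 8.00 g/L / (2.93 ng/mL) = 2.7304 × 10^6
x = 2.7304 × 10^6 / 77886 = 35.1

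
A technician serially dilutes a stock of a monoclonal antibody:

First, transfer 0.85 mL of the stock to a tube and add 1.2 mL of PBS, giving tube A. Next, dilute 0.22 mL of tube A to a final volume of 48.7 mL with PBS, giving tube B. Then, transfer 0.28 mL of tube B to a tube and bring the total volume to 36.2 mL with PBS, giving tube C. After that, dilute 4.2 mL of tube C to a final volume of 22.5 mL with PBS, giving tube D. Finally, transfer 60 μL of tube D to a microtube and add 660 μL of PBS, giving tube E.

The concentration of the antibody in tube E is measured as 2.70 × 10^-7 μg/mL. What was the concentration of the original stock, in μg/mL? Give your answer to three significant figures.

Step 1: 0.85 mL + 1.2 mL = 2.05 mL total → factor 2.05/0.85 = 2.4118
Step 2: 0.22 mL brought to 48.7 mL → factor 48.7/0.22 = 221.36
Step 3: 0.28 mL brought to 36.2 mL → factor 36.2/0.28 = 129.29
Step 4: 4.2 mL brought to 22.5 mL → factor 22.5/4.2 = 5.3571
Step 5: 60 μL + 660 μL = 720 μL total → factor 720/60 = 12
Overall dilution factor = 2.4118 × 221.36 × 129.29 × 5.3571 × 12 = 4.4372 × 10^6
Stock = 2.70 × 10^-7 μg/mL × 4.4372 × 10^6 = 1.20 μg/mL

1.20 μg/mL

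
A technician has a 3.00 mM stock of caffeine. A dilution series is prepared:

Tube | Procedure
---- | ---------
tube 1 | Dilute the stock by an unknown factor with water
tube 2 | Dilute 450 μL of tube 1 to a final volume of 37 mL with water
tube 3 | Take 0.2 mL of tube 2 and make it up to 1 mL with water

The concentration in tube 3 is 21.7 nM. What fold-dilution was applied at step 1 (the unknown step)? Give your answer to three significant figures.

Step 1: unknown factor x
Step 2: 450 μL brought to 37 mL → factor 37000/450 = 82.222
Step 3: 0.2 mL brought to 1 mL → factor 1/0.2 = 5
Product of known-step factors = 411.11
Overall factor = 3.00 mM / (21.7 nM) = 1.3825 × 10^5
x = 1.3825 × 10^5 / 411.11 = 336

336-fold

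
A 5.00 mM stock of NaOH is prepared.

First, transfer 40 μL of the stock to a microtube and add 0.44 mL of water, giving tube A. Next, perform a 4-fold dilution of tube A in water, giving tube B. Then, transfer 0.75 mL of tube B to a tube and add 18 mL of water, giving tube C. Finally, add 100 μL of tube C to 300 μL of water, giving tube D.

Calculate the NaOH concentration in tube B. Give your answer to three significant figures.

0.104 mM

Step 1: 40 μL + 0.44 mL = 480 μL total → factor 480/40 = 12
Step 2: 4-fold → factor 4
Dilution factor through tube B = 12 × 4 = 48
[tube B] = 5.00 mM / 48 = 0.104 mM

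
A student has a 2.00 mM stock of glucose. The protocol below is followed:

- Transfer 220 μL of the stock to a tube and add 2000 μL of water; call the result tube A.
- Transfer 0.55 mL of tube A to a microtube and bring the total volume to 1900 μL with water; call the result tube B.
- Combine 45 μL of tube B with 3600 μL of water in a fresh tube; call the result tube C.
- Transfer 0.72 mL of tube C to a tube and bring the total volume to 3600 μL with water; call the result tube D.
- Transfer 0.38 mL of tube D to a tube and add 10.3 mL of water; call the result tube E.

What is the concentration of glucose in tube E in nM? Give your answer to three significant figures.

Step 1: 220 μL + 2000 μL = 2220 μL total → factor 2220/220 = 10.091
Step 2: 0.55 mL brought to 1900 μL → factor 1.9/0.55 = 3.4545
Step 3: 45 μL + 3600 μL = 3645 μL total → factor 3645/45 = 81
Step 4: 0.72 mL brought to 3600 μL → factor 3.6/0.72 = 5
Step 5: 0.38 mL + 10.3 mL = 10.68 mL total → factor 10.68/0.38 = 28.105
Overall dilution factor = 10.091 × 3.4545 × 81 × 5 × 28.105 = 3.9679 × 10^5
Final = 2.00 mM / 3.9679 × 10^5 = 5.040 × 10^-6 mM = 5.04 nM

5.04 nM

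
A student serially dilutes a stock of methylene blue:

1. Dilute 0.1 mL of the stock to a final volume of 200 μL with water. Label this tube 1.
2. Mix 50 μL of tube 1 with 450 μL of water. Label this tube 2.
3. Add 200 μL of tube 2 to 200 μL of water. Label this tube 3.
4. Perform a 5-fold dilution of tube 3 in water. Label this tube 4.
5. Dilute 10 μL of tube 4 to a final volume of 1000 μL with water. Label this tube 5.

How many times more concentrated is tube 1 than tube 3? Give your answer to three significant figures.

20.0

Step 1: 0.1 mL brought to 200 μL → factor 0.2/0.1 = 2
Step 2: 50 μL + 450 μL = 500 μL total → factor 500/50 = 10
Step 3: 200 μL + 200 μL = 400 μL total → factor 400/200 = 2
Dilution factor to tube 1 = 2; to tube 3 = 40
[tube 1]/[tube 3] = (factor to tube 3)/(factor to tube 1) = 40/2 = 20.0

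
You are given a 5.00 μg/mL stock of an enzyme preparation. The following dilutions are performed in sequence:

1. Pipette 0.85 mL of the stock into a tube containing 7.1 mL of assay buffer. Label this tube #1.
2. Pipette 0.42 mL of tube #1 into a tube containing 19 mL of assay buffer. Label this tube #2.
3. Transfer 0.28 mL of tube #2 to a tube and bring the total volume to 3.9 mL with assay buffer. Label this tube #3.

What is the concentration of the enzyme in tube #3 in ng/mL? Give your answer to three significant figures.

Step 1: 0.85 mL + 7.1 mL = 7.95 mL total → factor 7.95/0.85 = 9.3529
Step 2: 0.42 mL + 19 mL = 19.42 mL total → factor 19.42/0.42 = 46.238
Step 3: 0.28 mL brought to 3.9 mL → factor 3.9/0.28 = 13.929
Overall dilution factor = 9.3529 × 46.238 × 13.929 = 6023.6
Final = 5.00 μg/mL / 6023.6 = 0.0008301 μg/mL = 0.830 ng/mL

0.830 ng/mL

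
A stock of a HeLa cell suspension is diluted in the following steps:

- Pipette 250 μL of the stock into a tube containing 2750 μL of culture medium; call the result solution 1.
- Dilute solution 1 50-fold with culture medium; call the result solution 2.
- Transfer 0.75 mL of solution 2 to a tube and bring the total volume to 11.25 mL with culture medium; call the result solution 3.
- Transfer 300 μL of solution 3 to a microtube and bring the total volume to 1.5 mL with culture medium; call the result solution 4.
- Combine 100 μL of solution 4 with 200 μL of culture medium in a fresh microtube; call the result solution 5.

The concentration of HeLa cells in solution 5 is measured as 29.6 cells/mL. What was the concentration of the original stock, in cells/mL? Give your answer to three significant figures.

4.00 × 10^6 cells/mL

Step 1: 250 μL + 2750 μL = 3000 μL total → factor 3000/250 = 12
Step 2: 50-fold → factor 50
Step 3: 0.75 mL brought to 11.25 mL → factor 11.25/0.75 = 15
Step 4: 300 μL brought to 1.5 mL → factor 1500/300 = 5
Step 5: 100 μL + 200 μL = 300 μL total → factor 300/100 = 3
Overall dilution factor = 12 × 50 × 15 × 5 × 3 = 1.35 × 10^5
Stock = 29.6 cells/mL × 1.35 × 10^5 = 4.00 × 10^6 cells/mL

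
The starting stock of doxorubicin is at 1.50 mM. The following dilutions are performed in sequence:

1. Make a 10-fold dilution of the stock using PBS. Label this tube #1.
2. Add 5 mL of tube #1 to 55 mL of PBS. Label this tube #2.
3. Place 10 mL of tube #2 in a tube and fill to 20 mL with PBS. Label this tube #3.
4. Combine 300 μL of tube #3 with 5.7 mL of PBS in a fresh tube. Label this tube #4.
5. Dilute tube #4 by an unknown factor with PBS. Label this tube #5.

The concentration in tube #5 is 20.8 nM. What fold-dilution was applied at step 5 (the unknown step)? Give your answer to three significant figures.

15.0-fold

Step 1: 10-fold → factor 10
Step 2: 5 mL + 55 mL = 60 mL total → factor 60/5 = 12
Step 3: 10 mL brought to 20 mL → factor 20/10 = 2
Step 4: 300 μL + 5.7 mL = 6000 μL total → factor 6000/300 = 20
Step 5: unknown factor x
Product of known-step factors = 4800
Overall factor = 1.50 mM / (20.8 nM) = 72115
x = 72115 / 4800 = 15.0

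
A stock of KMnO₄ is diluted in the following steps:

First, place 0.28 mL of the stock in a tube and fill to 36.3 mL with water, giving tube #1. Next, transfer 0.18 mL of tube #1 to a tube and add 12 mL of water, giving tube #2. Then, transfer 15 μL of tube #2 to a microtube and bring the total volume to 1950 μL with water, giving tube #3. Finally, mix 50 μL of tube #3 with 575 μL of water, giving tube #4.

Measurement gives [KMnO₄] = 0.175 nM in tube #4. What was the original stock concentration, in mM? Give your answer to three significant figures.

Step 1: 0.28 mL brought to 36.3 mL → factor 36.3/0.28 = 129.64
Step 2: 0.18 mL + 12 mL = 12.18 mL total → factor 12.18/0.18 = 67.667
Step 3: 15 μL brought to 1950 μL → factor 1950/15 = 130
Step 4: 50 μL + 575 μL = 625 μL total → factor 625/50 = 12.5
Overall dilution factor = 129.64 × 67.667 × 130 × 12.5 = 1.4255 × 10^7
Stock = 0.175 nM × 1.4255 × 10^7 = 2.495 × 10^6 nM = 2.49 mM

2.49 mM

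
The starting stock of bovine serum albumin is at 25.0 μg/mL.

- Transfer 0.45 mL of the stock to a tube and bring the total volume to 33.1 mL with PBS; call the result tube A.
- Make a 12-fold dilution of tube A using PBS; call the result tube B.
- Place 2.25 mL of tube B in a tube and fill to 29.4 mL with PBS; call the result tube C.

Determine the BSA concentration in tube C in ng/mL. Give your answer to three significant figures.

Step 1: 0.45 mL brought to 33.1 mL → factor 33.1/0.45 = 73.556
Step 2: 12-fold → factor 12
Step 3: 2.25 mL brought to 29.4 mL → factor 29.4/2.25 = 13.067
Overall dilution factor = 73.556 × 12 × 13.067 = 11534
Final = 25.0 μg/mL / 11534 = 0.002168 μg/mL = 2.17 ng/mL

2.17 ng/mL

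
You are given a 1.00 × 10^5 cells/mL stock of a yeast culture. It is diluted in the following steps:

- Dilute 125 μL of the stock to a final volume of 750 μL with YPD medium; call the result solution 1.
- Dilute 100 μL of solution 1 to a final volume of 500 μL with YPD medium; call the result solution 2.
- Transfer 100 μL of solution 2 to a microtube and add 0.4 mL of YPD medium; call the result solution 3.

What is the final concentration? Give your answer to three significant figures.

667 cells/mL

Step 1: 125 μL brought to 750 μL → factor 750/125 = 6
Step 2: 100 μL brought to 500 μL → factor 500/100 = 5
Step 3: 100 μL + 0.4 mL = 500 μL total → factor 500/100 = 5
Overall dilution factor = 6 × 5 × 5 = 150
Final = 1.00 × 10^5 cells/mL / 150 = 667 cells/mL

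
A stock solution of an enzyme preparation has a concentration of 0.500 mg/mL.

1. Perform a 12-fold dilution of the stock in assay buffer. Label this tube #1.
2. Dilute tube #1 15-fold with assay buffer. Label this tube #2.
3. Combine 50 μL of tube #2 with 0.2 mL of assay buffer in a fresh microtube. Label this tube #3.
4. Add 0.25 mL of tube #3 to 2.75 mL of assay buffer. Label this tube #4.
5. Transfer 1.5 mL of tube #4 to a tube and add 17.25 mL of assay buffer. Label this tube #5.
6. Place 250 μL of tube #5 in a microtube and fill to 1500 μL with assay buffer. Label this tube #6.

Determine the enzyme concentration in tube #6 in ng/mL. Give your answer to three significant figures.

Step 1: 12-fold → factor 12
Step 2: 15-fold → factor 15
Step 3: 50 μL + 0.2 mL = 250 μL total → factor 250/50 = 5
Step 4: 0.25 mL + 2.75 mL = 3 mL total → factor 3/0.25 = 12
Step 5: 1.5 mL + 17.25 mL = 18.75 mL total → factor 18.75/1.5 = 12.5
Step 6: 250 μL brought to 1500 μL → factor 1500/250 = 6
Overall dilution factor = 12 × 15 × 5 × 12 × 12.5 × 6 = 8.1 × 10^5
Final = 0.500 mg/mL / 8.1 × 10^5 = 6.173 × 10^-7 mg/mL = 0.617 ng/mL

0.617 ng/mL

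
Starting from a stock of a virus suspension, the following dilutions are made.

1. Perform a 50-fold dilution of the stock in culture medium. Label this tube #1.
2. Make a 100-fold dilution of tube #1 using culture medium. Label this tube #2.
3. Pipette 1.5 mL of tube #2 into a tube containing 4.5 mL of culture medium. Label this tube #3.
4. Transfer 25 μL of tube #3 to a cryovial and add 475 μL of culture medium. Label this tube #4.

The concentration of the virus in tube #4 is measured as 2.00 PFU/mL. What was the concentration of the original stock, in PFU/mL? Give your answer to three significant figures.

8.00 × 10^5 PFU/mL

Step 1: 50-fold → factor 50
Step 2: 100-fold → factor 100
Step 3: 1.5 mL + 4.5 mL = 6 mL total → factor 6/1.5 = 4
Step 4: 25 μL + 475 μL = 500 μL total → factor 500/25 = 20
Overall dilution factor = 50 × 100 × 4 × 20 = 4 × 10^5
Stock = 2.00 PFU/mL × 4 × 10^5 = 8.00 × 10^5 PFU/mL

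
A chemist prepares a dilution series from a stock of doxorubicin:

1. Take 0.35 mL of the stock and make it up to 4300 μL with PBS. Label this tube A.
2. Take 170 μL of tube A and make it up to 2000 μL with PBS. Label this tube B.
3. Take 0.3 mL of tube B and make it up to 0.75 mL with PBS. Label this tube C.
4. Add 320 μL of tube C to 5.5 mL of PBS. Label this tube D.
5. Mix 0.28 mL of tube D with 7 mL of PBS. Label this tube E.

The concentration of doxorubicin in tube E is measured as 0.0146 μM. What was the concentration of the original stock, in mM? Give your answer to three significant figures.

2.49 mM

Step 1: 0.35 mL brought to 4300 μL → factor 4.3/0.35 = 12.286
Step 2: 170 μL brought to 2000 μL → factor 2000/170 = 11.765
Step 3: 0.3 mL brought to 0.75 mL → factor 0.75/0.3 = 2.5
Step 4: 320 μL + 5.5 mL = 5820 μL total → factor 5820/320 = 18.188
Step 5: 0.28 mL + 7 mL = 7.28 mL total → factor 7.28/0.28 = 26
Overall dilution factor = 12.286 × 11.765 × 2.5 × 18.188 × 26 = 1.7087 × 10^5
Stock = 0.0146 μM × 1.7087 × 10^5 = 2495 μM = 2.49 mM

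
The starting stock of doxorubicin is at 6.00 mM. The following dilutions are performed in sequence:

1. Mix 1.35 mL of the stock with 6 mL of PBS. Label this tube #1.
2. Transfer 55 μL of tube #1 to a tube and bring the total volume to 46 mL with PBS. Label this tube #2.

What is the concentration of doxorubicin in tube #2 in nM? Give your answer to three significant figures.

1.32 × 10^3 nM

Step 1: 1.35 mL + 6 mL = 7.35 mL total → factor 7.35/1.35 = 5.4444
Step 2: 55 μL brought to 46 mL → factor 46000/55 = 836.36
Overall dilution factor = 5.4444 × 836.36 = 4553.5
Final = 6.00 mM / 4553.5 = 0.001318 mM = 1.32 × 10^3 nM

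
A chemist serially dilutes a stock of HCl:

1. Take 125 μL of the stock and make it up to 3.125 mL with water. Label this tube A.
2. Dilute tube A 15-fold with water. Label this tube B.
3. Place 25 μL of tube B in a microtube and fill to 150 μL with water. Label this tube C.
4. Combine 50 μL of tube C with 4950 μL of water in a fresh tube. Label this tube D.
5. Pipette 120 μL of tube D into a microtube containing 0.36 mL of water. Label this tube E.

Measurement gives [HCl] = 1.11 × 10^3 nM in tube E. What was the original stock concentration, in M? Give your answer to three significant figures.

0.999 M

Step 1: 125 μL brought to 3.125 mL → factor 3125/125 = 25
Step 2: 15-fold → factor 15
Step 3: 25 μL brought to 150 μL → factor 150/25 = 6
Step 4: 50 μL + 4950 μL = 5000 μL total → factor 5000/50 = 100
Step 5: 120 μL + 0.36 mL = 480 μL total → factor 480/120 = 4
Overall dilution factor = 25 × 15 × 6 × 100 × 4 = 9 × 10^5
Stock = 1.11 × 10^3 nM × 9 × 10^5 = 9.990 × 10^8 nM = 0.999 M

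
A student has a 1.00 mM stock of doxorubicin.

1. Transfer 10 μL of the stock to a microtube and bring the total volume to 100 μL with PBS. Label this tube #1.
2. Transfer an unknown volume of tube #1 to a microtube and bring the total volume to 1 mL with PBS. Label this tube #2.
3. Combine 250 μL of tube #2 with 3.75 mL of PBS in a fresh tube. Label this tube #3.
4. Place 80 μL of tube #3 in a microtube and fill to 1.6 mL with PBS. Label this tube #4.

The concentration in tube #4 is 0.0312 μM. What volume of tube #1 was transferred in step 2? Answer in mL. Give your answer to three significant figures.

Step 1: 10 μL brought to 100 μL → factor 100/10 = 10
Step 2: v brought to 1 mL → factor = 1 mL/v
Step 3: 250 μL + 3.75 mL = 4000 μL total → factor 4000/250 = 16
Step 4: 80 μL brought to 1.6 mL → factor 1600/80 = 20
Product of known-step factors = 3200
Overall factor = 1.00 mM / (0.0312 μM) = 32051
Step-2 factor = 32051 / 3200 = 10.016
v = 1 mL / 10.016 = 0.0998 mL

0.0998 mL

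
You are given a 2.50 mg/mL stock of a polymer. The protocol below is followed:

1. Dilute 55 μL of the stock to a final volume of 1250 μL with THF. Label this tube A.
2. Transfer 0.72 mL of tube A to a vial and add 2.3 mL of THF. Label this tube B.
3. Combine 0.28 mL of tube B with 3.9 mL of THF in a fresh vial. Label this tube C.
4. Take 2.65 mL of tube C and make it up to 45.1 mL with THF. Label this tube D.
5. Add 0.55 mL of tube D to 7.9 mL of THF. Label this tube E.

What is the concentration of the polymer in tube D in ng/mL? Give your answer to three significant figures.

103 ng/mL

Step 1: 55 μL brought to 1250 μL → factor 1250/55 = 22.727
Step 2: 0.72 mL + 2.3 mL = 3.02 mL total → factor 3.02/0.72 = 4.1944
Step 3: 0.28 mL + 3.9 mL = 4.18 mL total → factor 4.18/0.28 = 14.929
Step 4: 2.65 mL brought to 45.1 mL → factor 45.1/2.65 = 17.019
Dilution factor through tube D = 22.727 × 4.1944 × 14.929 × 17.019 = 24220
[tube D] = 2.50 mg/mL / 24220 = 0.0001032 mg/mL = 103 ng/mL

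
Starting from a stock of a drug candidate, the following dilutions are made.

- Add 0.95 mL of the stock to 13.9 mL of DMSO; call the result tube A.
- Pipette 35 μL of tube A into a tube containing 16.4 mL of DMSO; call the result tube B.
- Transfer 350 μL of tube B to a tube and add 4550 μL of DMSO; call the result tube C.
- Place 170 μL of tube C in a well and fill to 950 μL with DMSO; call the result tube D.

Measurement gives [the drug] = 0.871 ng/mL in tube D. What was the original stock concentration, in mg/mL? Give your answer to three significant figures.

0.500 mg/mL

Step 1: 0.95 mL + 13.9 mL = 14.85 mL total → factor 14.85/0.95 = 15.632
Step 2: 35 μL + 16.4 mL = 16435 μL total → factor 16435/35 = 469.57
Step 3: 350 μL + 4550 μL = 4900 μL total → factor 4900/350 = 14
Step 4: 170 μL brought to 950 μL → factor 950/170 = 5.5882
Overall dilution factor = 15.632 × 469.57 × 14 × 5.5882 = 5.7426 × 10^5
Stock = 0.871 ng/mL × 5.7426 × 10^5 = 5.002 × 10^5 ng/mL = 0.500 mg/mL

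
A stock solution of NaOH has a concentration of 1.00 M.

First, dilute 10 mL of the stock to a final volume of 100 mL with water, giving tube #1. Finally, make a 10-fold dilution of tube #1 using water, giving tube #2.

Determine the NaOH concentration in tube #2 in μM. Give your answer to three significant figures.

Step 1: 10 mL brought to 100 mL → factor 100/10 = 10
Step 2: 10-fold → factor 10
Overall dilution factor = 10 × 10 = 100
Final = 1.00 M / 100 = 0.01000 M = 1.00 × 10^4 μM

1.00 × 10^4 μM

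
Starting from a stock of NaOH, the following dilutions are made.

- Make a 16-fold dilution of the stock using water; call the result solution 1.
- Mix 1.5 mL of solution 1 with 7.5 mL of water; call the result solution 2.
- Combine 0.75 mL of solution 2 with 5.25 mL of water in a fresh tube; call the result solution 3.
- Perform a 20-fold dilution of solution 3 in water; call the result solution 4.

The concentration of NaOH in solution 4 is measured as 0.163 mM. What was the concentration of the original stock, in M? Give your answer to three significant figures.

2.50 M

Step 1: 16-fold → factor 16
Step 2: 1.5 mL + 7.5 mL = 9 mL total → factor 9/1.5 = 6
Step 3: 0.75 mL + 5.25 mL = 6 mL total → factor 6/0.75 = 8
Step 4: 20-fold → factor 20
Overall dilution factor = 16 × 6 × 8 × 20 = 15360
Stock = 0.163 mM × 15360 = 2504 mM = 2.50 M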